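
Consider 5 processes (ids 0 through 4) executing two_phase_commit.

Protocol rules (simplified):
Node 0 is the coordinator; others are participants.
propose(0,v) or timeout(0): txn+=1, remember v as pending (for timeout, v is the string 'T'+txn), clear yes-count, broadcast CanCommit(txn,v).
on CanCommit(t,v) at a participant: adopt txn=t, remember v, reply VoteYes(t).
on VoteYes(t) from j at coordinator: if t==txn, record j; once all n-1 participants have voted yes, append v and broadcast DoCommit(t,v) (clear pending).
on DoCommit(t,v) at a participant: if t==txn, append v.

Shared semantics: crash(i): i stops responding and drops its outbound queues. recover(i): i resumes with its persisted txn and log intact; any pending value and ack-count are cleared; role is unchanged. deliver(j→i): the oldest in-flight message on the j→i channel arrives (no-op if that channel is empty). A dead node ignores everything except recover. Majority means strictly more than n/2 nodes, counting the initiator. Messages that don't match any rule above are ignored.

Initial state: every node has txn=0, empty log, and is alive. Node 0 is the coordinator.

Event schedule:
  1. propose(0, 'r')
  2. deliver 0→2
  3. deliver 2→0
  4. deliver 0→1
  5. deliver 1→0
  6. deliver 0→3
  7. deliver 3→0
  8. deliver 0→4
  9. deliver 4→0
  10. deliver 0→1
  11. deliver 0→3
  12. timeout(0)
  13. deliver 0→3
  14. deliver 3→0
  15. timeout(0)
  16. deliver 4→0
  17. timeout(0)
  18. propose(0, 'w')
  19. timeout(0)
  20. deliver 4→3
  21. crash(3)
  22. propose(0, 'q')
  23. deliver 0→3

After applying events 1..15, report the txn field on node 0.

e1 propose(0,'r'): 0[coor,t=1,-]
e2 deliver 0→2: 2[part,t=1,-]
e3 deliver 2→0: ·
e4 deliver 0→1: 1[part,t=1,-]
e5 deliver 1→0: ·
e6 deliver 0→3: 3[part,t=1,-]
e7 deliver 3→0: ·
e8 deliver 0→4: 4[part,t=1,-]
e9 deliver 4→0: 0[coor,t=1,r]
e10 deliver 0→1: 1[part,t=1,r]
e11 deliver 0→3: 3[part,t=1,r]
e12 timeout(0): 0[coor,t=2,r]
e13 deliver 0→3: 3[part,t=2,r]
e14 deliver 3→0: ·
e15 timeout(0): 0[coor,t=3,r]

3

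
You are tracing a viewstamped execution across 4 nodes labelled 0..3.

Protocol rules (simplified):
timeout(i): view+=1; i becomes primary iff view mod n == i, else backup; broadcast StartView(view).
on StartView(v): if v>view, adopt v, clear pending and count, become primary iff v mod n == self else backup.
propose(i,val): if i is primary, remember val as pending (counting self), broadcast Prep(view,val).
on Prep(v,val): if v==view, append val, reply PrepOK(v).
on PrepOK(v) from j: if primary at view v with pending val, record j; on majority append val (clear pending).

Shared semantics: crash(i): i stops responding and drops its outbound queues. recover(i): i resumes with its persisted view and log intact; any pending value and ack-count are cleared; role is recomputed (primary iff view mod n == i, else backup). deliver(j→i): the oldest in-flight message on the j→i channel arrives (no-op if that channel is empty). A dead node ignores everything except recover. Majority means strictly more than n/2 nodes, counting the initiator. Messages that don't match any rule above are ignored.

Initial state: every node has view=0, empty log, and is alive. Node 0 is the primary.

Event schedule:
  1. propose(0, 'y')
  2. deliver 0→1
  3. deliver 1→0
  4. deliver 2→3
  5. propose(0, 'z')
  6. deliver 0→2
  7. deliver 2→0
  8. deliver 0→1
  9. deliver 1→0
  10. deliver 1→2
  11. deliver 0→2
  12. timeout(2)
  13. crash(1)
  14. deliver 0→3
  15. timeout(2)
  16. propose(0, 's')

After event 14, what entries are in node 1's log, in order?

1. propose(0,'y'):  nop
2. deliver 0→1:  <1:back v0 y>
3. deliver 1→0:  nop
4. deliver 2→3:  nop
5. propose(0,'z'):  nop
6. deliver 0→2:  <2:back v0 y>
7. deliver 2→0:  nop
8. deliver 0→1:  <1:back v0 y,z>
9. deliver 1→0:  <0:prim v0 z>
10. deliver 1→2:  nop
11. deliver 0→2:  <2:back v0 y,z>
12. timeout(2):  <2:back v1 y,z>
13. crash(1):  <1:✗back v0 y,z>
14. deliver 0→3:  <3:back v0 y>

y,z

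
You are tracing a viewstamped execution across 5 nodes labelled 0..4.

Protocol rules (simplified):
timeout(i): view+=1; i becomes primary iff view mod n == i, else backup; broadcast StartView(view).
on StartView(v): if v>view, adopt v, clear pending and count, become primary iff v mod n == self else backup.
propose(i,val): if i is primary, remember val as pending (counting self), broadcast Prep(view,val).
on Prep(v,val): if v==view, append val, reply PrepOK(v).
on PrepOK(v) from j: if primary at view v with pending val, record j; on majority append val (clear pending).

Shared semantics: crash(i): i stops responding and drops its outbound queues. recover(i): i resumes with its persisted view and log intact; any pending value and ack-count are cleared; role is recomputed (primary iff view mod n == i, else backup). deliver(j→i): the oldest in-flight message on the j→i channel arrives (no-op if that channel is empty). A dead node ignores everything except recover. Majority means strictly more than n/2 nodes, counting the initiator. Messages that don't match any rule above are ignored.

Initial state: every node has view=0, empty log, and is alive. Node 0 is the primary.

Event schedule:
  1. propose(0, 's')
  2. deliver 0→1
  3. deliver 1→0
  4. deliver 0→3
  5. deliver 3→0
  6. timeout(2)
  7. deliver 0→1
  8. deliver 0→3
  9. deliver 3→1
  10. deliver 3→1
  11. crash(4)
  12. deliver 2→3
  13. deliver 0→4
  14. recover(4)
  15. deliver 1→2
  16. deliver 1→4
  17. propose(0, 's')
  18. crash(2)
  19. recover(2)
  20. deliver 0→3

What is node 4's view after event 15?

after 1 — propose(0,'s'): ·
after 2 — deliver 0→1: n1:back/v0/[s]
after 3 — deliver 1→0: ·
after 4 — deliver 0→3: n3:back/v0/[s]
after 5 — deliver 3→0: n0:prim/v0/[s]
after 6 — timeout(2): n2:back/v1/[-]
after 7 — deliver 0→1: ·
after 8 — deliver 0→3: ·
after 9 — deliver 3→1: ·
after 10 — deliver 3→1: ·
after 11 — crash(4): n4:✗back/v0/[-]
after 12 — deliver 2→3: n3:back/v1/[s]
after 13 — deliver 0→4: ·
after 14 — recover(4): n4:back/v0/[-]
after 15 — deliver 1→2: ·

0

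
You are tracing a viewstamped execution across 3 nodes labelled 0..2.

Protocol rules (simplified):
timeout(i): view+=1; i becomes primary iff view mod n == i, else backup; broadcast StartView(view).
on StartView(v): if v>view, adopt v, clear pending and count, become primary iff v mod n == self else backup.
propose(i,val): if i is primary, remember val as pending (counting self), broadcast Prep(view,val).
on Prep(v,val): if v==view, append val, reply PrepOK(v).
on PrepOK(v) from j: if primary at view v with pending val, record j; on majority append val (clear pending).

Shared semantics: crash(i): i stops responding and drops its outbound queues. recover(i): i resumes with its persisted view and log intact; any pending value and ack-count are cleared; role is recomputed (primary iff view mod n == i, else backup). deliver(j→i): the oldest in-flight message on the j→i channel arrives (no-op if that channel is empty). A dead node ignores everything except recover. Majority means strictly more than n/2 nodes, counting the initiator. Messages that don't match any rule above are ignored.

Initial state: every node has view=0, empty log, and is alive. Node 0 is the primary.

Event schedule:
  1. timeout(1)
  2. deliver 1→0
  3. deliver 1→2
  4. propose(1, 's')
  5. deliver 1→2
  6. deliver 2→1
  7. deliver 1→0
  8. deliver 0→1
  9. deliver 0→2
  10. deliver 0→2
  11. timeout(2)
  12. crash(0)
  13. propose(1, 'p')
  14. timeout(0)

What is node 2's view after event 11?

[1] timeout(1) → N1(prim v1 [-])
[2] deliver 1→0 → N0(back v1 [-])
[3] deliver 1→2 → N2(back v1 [-])
[4] propose(1,'s') → ∅
[5] deliver 1→2 → N2(back v1 [s])
[6] deliver 2→1 → N1(prim v1 [s])
[7] deliver 1→0 → N0(back v1 [s])
[8] deliver 0→1 → ∅
[9] deliver 0→2 → ∅
[10] deliver 0→2 → ∅
[11] timeout(2) → N2(prim v2 [s])

2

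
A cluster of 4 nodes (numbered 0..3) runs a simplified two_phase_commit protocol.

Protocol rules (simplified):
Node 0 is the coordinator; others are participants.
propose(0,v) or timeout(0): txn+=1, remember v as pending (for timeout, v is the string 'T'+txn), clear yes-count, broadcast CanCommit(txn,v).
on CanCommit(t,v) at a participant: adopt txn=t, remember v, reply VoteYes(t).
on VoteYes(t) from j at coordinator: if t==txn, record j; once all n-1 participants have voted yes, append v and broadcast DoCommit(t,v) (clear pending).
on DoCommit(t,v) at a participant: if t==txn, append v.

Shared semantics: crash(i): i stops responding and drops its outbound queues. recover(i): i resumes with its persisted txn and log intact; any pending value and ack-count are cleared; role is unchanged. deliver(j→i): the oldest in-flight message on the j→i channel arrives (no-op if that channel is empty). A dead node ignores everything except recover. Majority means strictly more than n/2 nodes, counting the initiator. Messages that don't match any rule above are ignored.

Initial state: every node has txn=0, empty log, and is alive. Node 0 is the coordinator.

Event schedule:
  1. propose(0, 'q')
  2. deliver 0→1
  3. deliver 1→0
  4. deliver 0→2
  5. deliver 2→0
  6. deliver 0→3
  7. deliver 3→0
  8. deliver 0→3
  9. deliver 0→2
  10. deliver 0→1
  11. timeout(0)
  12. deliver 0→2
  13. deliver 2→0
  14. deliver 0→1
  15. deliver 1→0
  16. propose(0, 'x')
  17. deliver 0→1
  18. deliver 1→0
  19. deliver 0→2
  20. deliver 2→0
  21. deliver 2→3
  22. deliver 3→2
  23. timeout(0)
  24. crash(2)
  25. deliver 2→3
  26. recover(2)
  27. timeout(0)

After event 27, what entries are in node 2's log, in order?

1. propose(0,'q'):  <0:coor t1 ->
2. deliver 0→1:  <1:part t1 ->
3. deliver 1→0:  nop
4. deliver 0→2:  <2:part t1 ->
5. deliver 2→0:  nop
6. deliver 0→3:  <3:part t1 ->
7. deliver 3→0:  <0:coor t1 q>
8. deliver 0→3:  <3:part t1 q>
9. deliver 0→2:  <2:part t1 q>
10. deliver 0→1:  <1:part t1 q>
11. timeout(0):  <0:coor t2 q>
12. deliver 0→2:  <2:part t2 q>
13. deliver 2→0:  nop
14. deliver 0→1:  <1:part t2 q>
15. deliver 1→0:  nop
16. propose(0,'x'):  <0:coor t3 q>
17. deliver 0→1:  <1:part t3 q>
18. deliver 1→0:  nop
19. deliver 0→2:  <2:part t3 q>
20. deliver 2→0:  nop
21. deliver 2→3:  nop
22. deliver 3→2:  nop
23. timeout(0):  <0:coor t4 q>
24. crash(2):  <2:✗part t3 q>
25. deliver 2→3:  nop
26. recover(2):  <2:part t3 q>
27. timeout(0):  <0:coor t5 q>

q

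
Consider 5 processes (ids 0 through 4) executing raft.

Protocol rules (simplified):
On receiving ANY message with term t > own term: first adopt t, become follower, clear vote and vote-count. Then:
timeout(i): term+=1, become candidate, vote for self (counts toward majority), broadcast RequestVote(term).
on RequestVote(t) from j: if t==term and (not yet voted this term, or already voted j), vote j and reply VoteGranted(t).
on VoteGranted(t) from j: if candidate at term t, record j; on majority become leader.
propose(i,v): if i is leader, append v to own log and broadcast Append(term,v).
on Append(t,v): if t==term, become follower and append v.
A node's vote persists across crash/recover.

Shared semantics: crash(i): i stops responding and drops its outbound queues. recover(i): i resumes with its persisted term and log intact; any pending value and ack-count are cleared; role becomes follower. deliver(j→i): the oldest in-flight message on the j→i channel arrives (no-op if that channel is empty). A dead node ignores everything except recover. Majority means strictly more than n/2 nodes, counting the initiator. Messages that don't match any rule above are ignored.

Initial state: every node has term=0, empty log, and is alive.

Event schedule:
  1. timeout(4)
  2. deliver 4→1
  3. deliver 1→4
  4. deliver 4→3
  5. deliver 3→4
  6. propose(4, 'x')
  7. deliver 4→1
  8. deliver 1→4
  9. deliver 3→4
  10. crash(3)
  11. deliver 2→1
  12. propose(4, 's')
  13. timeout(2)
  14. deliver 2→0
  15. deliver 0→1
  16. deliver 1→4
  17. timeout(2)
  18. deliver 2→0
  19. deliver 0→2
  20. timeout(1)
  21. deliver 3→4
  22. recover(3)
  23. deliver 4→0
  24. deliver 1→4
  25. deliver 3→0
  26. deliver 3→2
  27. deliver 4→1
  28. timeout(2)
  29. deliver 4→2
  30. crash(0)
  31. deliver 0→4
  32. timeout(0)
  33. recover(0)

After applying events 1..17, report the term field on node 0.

1

e1 timeout(4): 4[cand,t=1,-]
e2 deliver 4→1: 1[foll,t=1,-]
e3 deliver 1→4: ·
e4 deliver 4→3: 3[foll,t=1,-]
e5 deliver 3→4: 4[lead,t=1,-]
e6 propose(4,'x'): 4[lead,t=1,x]
e7 deliver 4→1: 1[foll,t=1,x]
e8 deliver 1→4: ·
e9 deliver 3→4: ·
e10 crash(3): 3[✗foll,t=1,-]
e11 deliver 2→1: ·
e12 propose(4,'s'): 4[lead,t=1,x,s]
e13 timeout(2): 2[cand,t=1,-]
e14 deliver 2→0: 0[foll,t=1,-]
e15 deliver 0→1: ·
e16 deliver 1→4: ·
e17 timeout(2): 2[cand,t=2,-]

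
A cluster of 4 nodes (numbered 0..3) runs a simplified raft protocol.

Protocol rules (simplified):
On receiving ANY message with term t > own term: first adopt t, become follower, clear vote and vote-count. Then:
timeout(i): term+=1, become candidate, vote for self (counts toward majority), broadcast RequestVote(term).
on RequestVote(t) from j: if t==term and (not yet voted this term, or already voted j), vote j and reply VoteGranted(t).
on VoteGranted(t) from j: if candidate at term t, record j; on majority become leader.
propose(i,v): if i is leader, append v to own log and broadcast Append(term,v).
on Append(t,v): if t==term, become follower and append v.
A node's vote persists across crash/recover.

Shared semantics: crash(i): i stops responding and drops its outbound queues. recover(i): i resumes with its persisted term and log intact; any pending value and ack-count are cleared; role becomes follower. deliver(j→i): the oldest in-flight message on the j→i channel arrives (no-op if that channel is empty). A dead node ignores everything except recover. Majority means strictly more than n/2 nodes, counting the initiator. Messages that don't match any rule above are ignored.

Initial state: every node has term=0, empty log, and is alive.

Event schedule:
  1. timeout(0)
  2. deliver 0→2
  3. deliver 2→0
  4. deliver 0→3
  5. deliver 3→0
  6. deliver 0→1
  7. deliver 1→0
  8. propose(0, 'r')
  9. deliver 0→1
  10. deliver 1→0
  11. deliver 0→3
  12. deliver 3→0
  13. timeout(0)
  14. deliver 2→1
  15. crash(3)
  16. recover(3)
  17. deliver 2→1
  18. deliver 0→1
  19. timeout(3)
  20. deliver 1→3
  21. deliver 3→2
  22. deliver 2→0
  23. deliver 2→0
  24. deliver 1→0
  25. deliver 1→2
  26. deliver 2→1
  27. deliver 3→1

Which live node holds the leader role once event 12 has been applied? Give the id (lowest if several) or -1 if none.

0

[1] timeout(0) → N0(cand t1 [-])
[2] deliver 0→2 → N2(foll t1 [-])
[3] deliver 2→0 → ∅
[4] deliver 0→3 → N3(foll t1 [-])
[5] deliver 3→0 → N0(lead t1 [-])
[6] deliver 0→1 → N1(foll t1 [-])
[7] deliver 1→0 → ∅
[8] propose(0,'r') → N0(lead t1 [r])
[9] deliver 0→1 → N1(foll t1 [r])
[10] deliver 1→0 → ∅
[11] deliver 0→3 → N3(foll t1 [r])
[12] deliver 3→0 → ∅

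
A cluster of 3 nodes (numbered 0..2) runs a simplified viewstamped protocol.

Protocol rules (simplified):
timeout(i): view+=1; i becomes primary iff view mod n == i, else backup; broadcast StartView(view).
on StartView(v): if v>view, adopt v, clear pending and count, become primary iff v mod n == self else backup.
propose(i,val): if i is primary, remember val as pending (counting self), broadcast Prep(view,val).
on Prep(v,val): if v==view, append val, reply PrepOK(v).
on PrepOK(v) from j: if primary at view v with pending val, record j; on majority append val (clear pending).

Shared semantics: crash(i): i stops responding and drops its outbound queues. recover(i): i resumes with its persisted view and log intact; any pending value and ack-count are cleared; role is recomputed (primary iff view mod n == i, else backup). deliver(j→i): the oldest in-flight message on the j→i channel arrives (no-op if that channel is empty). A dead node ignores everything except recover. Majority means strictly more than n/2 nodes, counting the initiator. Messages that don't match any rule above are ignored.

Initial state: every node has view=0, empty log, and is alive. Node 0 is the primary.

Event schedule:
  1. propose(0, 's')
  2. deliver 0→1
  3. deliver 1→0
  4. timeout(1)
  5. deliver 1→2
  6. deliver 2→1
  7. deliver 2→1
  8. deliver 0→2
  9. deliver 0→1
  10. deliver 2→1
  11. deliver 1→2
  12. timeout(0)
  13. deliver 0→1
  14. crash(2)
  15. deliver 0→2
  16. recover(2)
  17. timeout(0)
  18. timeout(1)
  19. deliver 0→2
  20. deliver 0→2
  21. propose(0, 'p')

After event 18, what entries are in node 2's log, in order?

empty

after 1 — propose(0,'s'): ·
after 2 — deliver 0→1: n1:back/v0/[s]
after 3 — deliver 1→0: n0:prim/v0/[s]
after 4 — timeout(1): n1:prim/v1/[s]
after 5 — deliver 1→2: n2:back/v1/[-]
after 6 — deliver 2→1: ·
after 7 — deliver 2→1: ·
after 8 — deliver 0→2: ·
after 9 — deliver 0→1: ·
after 10 — deliver 2→1: ·
after 11 — deliver 1→2: ·
after 12 — timeout(0): n0:back/v1/[s]
after 13 — deliver 0→1: ·
after 14 — crash(2): n2:✗back/v1/[-]
after 15 — deliver 0→2: ·
after 16 — recover(2): n2:back/v1/[-]
after 17 — timeout(0): n0:back/v2/[s]
after 18 — timeout(1): n1:back/v2/[s]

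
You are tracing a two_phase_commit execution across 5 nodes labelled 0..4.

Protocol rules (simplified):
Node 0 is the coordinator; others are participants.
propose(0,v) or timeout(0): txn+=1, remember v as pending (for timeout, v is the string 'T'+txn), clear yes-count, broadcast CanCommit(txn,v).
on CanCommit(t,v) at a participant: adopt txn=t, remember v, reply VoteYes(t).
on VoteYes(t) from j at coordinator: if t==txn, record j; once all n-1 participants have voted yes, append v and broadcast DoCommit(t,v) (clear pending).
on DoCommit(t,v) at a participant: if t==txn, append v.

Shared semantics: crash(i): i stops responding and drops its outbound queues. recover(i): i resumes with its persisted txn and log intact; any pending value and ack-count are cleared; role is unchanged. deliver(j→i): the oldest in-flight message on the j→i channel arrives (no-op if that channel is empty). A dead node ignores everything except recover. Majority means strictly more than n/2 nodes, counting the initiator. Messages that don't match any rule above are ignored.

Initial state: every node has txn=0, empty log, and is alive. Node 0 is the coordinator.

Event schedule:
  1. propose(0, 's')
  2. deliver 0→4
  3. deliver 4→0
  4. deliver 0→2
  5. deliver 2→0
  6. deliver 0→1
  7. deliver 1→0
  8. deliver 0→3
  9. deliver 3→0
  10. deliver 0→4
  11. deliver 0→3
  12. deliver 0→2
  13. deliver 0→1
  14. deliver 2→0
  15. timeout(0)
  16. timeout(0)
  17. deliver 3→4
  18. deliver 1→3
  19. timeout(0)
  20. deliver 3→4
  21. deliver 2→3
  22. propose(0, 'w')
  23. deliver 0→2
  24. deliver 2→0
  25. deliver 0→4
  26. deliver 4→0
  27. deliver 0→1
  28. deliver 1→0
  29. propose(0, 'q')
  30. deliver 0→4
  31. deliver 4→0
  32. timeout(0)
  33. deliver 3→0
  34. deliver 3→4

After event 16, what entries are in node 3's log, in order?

1. propose(0,'s'):  <0:coor t1 ->
2. deliver 0→4:  <4:part t1 ->
3. deliver 4→0:  nop
4. deliver 0→2:  <2:part t1 ->
5. deliver 2→0:  nop
6. deliver 0→1:  <1:part t1 ->
7. deliver 1→0:  nop
8. deliver 0→3:  <3:part t1 ->
9. deliver 3→0:  <0:coor t1 s>
10. deliver 0→4:  <4:part t1 s>
11. deliver 0→3:  <3:part t1 s>
12. deliver 0→2:  <2:part t1 s>
13. deliver 0→1:  <1:part t1 s>
14. deliver 2→0:  nop
15. timeout(0):  <0:coor t2 s>
16. timeout(0):  <0:coor t3 s>

s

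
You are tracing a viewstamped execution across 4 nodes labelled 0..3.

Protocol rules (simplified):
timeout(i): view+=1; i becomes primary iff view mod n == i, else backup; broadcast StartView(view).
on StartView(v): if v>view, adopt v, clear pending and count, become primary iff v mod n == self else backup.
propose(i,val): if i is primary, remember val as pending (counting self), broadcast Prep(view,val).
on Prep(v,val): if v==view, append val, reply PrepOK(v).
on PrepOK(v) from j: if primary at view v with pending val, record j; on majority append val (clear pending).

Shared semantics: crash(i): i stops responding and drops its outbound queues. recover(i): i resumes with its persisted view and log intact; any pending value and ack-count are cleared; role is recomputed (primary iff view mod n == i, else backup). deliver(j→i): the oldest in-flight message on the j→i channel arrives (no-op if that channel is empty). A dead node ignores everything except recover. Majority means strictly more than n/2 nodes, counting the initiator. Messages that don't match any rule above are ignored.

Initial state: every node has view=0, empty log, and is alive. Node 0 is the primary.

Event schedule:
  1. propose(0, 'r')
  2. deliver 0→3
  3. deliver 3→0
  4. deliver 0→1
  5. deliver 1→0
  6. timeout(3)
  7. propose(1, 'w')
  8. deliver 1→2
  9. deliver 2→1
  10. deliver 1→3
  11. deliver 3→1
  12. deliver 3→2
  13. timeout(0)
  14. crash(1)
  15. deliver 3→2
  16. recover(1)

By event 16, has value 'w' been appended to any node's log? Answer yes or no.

no

1. propose(0,'r'):  nop
2. deliver 0→3:  <3:back v0 r>
3. deliver 3→0:  nop
4. deliver 0→1:  <1:back v0 r>
5. deliver 1→0:  <0:prim v0 r>
6. timeout(3):  <3:back v1 r>
7. propose(1,'w'):  nop
8. deliver 1→2:  nop
9. deliver 2→1:  nop
10. deliver 1→3:  nop
11. deliver 3→1:  <1:prim v1 r>
12. deliver 3→2:  <2:back v1 ->
13. timeout(0):  <0:back v1 r>
14. crash(1):  <1:✗prim v1 r>
15. deliver 3→2:  nop
16. recover(1):  <1:prim v1 r>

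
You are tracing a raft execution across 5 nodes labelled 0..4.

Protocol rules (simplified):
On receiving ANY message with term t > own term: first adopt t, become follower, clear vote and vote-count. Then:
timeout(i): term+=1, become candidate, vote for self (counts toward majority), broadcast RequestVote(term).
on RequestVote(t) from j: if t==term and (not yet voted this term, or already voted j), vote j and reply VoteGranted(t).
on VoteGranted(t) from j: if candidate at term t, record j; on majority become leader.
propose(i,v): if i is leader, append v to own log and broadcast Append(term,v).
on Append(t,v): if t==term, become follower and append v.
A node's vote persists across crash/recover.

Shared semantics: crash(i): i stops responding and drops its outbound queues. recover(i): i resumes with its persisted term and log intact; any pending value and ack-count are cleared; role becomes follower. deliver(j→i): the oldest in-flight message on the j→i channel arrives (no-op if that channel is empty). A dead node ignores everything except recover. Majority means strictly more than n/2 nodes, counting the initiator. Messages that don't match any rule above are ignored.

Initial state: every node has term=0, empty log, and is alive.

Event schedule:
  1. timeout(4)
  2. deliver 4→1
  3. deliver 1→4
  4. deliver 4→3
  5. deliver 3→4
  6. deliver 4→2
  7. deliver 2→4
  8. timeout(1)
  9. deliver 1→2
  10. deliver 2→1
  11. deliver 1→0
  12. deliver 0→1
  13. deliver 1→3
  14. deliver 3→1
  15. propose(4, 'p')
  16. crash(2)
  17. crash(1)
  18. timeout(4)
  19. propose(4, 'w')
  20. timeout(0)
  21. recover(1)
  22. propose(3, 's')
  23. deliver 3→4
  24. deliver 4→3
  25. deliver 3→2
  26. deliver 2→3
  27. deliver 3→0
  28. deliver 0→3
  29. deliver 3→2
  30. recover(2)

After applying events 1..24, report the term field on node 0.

e1 timeout(4): 4[cand,t=1,-]
e2 deliver 4→1: 1[foll,t=1,-]
e3 deliver 1→4: ·
e4 deliver 4→3: 3[foll,t=1,-]
e5 deliver 3→4: 4[lead,t=1,-]
e6 deliver 4→2: 2[foll,t=1,-]
e7 deliver 2→4: ·
e8 timeout(1): 1[cand,t=2,-]
e9 deliver 1→2: 2[foll,t=2,-]
e10 deliver 2→1: ·
e11 deliver 1→0: 0[foll,t=2,-]
e12 deliver 0→1: 1[lead,t=2,-]
e13 deliver 1→3: 3[foll,t=2,-]
e14 deliver 3→1: ·
e15 propose(4,'p'): 4[lead,t=1,p]
e16 crash(2): 2[✗foll,t=2,-]
e17 crash(1): 1[✗lead,t=2,-]
e18 timeout(4): 4[cand,t=2,p]
e19 propose(4,'w'): ·
e20 timeout(0): 0[cand,t=3,-]
e21 recover(1): 1[foll,t=2,-]
e22 propose(3,'s'): ·
e23 deliver 3→4: ·
e24 deliver 4→3: ·

3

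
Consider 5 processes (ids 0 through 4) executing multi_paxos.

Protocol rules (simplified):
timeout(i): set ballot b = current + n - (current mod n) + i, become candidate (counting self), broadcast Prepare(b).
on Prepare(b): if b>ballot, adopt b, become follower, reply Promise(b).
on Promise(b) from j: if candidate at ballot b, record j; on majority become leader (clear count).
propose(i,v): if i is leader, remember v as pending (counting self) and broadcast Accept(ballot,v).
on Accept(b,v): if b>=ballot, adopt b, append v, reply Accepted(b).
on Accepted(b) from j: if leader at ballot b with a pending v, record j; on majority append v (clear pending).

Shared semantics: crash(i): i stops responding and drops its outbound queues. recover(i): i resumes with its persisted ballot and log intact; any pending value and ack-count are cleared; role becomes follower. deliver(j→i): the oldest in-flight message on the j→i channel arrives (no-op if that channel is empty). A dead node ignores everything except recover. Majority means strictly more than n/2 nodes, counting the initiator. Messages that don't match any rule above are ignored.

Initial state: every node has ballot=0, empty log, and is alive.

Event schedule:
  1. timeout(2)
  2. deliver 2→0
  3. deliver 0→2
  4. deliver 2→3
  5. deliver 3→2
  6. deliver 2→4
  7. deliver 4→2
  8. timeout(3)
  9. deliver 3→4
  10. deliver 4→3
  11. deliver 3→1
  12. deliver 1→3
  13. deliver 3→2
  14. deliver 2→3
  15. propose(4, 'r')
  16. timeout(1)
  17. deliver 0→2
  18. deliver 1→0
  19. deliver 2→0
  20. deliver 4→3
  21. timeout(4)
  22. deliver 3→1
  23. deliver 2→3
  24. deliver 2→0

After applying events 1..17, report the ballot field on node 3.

e1 timeout(2): 2[cand,b=7,-]
e2 deliver 2→0: 0[foll,b=7,-]
e3 deliver 0→2: ·
e4 deliver 2→3: 3[foll,b=7,-]
e5 deliver 3→2: 2[lead,b=7,-]
e6 deliver 2→4: 4[foll,b=7,-]
e7 deliver 4→2: ·
e8 timeout(3): 3[cand,b=13,-]
e9 deliver 3→4: 4[foll,b=13,-]
e10 deliver 4→3: ·
e11 deliver 3→1: 1[foll,b=13,-]
e12 deliver 1→3: 3[lead,b=13,-]
e13 deliver 3→2: 2[foll,b=13,-]
e14 deliver 2→3: ·
e15 propose(4,'r'): ·
e16 timeout(1): 1[cand,b=16,-]
e17 deliver 0→2: ·

13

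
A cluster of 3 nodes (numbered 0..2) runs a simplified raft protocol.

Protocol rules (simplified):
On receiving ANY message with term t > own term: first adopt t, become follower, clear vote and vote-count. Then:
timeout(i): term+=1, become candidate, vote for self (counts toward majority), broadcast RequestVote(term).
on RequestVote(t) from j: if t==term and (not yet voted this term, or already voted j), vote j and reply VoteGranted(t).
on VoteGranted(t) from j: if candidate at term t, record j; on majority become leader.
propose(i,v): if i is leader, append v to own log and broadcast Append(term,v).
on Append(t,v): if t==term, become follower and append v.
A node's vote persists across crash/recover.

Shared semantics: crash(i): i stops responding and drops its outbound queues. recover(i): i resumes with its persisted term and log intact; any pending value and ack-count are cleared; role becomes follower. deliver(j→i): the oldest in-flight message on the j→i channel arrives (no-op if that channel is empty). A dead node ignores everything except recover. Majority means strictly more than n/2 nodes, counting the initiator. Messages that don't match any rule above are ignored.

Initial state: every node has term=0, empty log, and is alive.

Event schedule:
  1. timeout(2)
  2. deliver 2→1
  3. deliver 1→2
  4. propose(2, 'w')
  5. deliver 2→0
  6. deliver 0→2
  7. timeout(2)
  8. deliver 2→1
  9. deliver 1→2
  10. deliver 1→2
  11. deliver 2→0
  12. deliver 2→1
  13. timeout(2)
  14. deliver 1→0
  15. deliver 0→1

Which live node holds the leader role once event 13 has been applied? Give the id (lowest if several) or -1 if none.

e1 timeout(2): 2[cand,t=1,-]
e2 deliver 2→1: 1[foll,t=1,-]
e3 deliver 1→2: 2[lead,t=1,-]
e4 propose(2,'w'): 2[lead,t=1,w]
e5 deliver 2→0: 0[foll,t=1,-]
e6 deliver 0→2: ·
e7 timeout(2): 2[cand,t=2,w]
e8 deliver 2→1: 1[foll,t=1,w]
e9 deliver 1→2: ·
e10 deliver 1→2: ·
e11 deliver 2→0: 0[foll,t=1,w]
e12 deliver 2→1: 1[foll,t=2,w]
e13 timeout(2): 2[cand,t=3,w]

-1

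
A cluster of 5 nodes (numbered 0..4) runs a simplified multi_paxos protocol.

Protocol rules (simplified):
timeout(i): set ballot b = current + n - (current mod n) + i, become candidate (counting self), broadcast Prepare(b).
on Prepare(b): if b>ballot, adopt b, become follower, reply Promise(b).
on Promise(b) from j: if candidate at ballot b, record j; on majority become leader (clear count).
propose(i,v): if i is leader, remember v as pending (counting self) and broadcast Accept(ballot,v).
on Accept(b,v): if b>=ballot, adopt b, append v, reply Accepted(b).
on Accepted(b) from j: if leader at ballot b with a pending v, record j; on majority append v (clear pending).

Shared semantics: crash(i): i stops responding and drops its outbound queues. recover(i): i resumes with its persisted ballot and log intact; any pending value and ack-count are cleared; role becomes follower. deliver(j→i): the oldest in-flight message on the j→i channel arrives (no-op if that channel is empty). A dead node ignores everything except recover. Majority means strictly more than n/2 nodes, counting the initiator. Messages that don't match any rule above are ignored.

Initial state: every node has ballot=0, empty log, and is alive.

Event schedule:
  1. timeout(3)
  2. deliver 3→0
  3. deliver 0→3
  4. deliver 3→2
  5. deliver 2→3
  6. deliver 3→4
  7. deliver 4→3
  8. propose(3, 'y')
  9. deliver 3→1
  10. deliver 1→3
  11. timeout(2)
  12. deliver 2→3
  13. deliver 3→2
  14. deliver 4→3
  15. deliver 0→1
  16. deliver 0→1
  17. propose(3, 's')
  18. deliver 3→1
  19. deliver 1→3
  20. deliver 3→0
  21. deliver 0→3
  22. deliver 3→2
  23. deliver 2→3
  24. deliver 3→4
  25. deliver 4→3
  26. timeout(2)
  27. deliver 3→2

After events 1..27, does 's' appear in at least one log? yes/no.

step 1 timeout(3): 3={cand,b=8,log=-}
step 2 deliver 3→0: 0={foll,b=8,log=-}
step 3 deliver 0→3: —
step 4 deliver 3→2: 2={foll,b=8,log=-}
step 5 deliver 2→3: 3={lead,b=8,log=-}
step 6 deliver 3→4: 4={foll,b=8,log=-}
step 7 deliver 4→3: —
step 8 propose(3,'y'): —
step 9 deliver 3→1: 1={foll,b=8,log=-}
step 10 deliver 1→3: —
step 11 timeout(2): 2={cand,b=12,log=-}
step 12 deliver 2→3: 3={foll,b=12,log=-}
step 13 deliver 3→2: —
step 14 deliver 4→3: —
step 15 deliver 0→1: —
step 16 deliver 0→1: —
step 17 propose(3,'s'): —
step 18 deliver 3→1: 1={foll,b=8,log=y}
step 19 deliver 1→3: —
step 20 deliver 3→0: 0={foll,b=8,log=y}
step 21 deliver 0→3: —
step 22 deliver 3→2: —
step 23 deliver 2→3: —
step 24 deliver 3→4: 4={foll,b=8,log=y}
step 25 deliver 4→3: —
step 26 timeout(2): 2={cand,b=17,log=-}
step 27 deliver 3→2: —

no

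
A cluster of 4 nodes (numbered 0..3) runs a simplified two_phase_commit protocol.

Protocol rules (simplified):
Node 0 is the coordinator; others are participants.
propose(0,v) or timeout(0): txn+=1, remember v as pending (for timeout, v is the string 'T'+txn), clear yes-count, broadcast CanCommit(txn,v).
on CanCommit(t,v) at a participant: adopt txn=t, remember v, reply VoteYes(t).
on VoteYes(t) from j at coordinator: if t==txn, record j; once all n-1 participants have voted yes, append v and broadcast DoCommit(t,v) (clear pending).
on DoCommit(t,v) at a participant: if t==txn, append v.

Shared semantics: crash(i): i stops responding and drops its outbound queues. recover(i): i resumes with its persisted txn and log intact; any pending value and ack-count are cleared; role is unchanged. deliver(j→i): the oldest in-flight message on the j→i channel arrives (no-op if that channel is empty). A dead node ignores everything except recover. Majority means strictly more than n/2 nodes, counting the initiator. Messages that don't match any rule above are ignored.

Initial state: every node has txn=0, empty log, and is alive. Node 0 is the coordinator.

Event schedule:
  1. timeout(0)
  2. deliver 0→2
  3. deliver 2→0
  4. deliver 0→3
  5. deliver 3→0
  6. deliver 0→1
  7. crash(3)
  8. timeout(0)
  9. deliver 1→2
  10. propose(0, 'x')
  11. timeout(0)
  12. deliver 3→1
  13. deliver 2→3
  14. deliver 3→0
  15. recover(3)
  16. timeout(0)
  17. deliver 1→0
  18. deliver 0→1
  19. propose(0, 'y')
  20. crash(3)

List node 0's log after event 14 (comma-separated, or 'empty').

empty

e1 timeout(0): 0[coor,t=1,-]
e2 deliver 0→2: 2[part,t=1,-]
e3 deliver 2→0: ·
e4 deliver 0→3: 3[part,t=1,-]
e5 deliver 3→0: ·
e6 deliver 0→1: 1[part,t=1,-]
e7 crash(3): 3[✗part,t=1,-]
e8 timeout(0): 0[coor,t=2,-]
e9 deliver 1→2: ·
e10 propose(0,'x'): 0[coor,t=3,-]
e11 timeout(0): 0[coor,t=4,-]
e12 deliver 3→1: ·
e13 deliver 2→3: ·
e14 deliver 3→0: ·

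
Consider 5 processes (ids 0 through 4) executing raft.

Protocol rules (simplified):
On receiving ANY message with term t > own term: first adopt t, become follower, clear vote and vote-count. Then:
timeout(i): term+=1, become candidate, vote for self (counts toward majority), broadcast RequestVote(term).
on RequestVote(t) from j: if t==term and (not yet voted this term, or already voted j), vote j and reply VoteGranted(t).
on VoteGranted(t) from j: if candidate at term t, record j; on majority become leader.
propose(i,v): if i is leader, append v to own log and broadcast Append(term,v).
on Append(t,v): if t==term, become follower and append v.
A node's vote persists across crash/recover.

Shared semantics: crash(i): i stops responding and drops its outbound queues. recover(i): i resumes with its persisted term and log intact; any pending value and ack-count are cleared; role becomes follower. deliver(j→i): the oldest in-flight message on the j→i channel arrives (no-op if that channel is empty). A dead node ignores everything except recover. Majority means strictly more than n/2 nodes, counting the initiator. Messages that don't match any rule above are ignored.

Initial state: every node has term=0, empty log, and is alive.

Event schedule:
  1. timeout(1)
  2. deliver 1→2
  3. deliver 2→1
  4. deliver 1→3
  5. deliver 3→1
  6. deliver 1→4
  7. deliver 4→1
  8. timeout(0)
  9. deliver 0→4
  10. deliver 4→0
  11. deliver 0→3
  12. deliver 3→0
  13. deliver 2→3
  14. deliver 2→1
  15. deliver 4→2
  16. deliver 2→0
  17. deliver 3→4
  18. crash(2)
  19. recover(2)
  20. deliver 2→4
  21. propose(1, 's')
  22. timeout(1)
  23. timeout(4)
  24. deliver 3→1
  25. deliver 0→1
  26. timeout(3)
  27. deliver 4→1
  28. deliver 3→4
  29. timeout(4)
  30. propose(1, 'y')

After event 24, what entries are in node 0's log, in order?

after 1 — timeout(1): n1:cand/t1/[-]
after 2 — deliver 1→2: n2:foll/t1/[-]
after 3 — deliver 2→1: ·
after 4 — deliver 1→3: n3:foll/t1/[-]
after 5 — deliver 3→1: n1:lead/t1/[-]
after 6 — deliver 1→4: n4:foll/t1/[-]
after 7 — deliver 4→1: ·
after 8 — timeout(0): n0:cand/t1/[-]
after 9 — deliver 0→4: ·
after 10 — deliver 4→0: ·
after 11 — deliver 0→3: ·
after 12 — deliver 3→0: ·
after 13 — deliver 2→3: ·
after 14 — deliver 2→1: ·
after 15 — deliver 4→2: ·
after 16 — deliver 2→0: ·
after 17 — deliver 3→4: ·
after 18 — crash(2): n2:✗foll/t1/[-]
after 19 — recover(2): n2:foll/t1/[-]
after 20 — deliver 2→4: ·
after 21 — propose(1,'s'): n1:lead/t1/[s]
after 22 — timeout(1): n1:cand/t2/[s]
after 23 — timeout(4): n4:cand/t2/[-]
after 24 — deliver 3→1: ·

empty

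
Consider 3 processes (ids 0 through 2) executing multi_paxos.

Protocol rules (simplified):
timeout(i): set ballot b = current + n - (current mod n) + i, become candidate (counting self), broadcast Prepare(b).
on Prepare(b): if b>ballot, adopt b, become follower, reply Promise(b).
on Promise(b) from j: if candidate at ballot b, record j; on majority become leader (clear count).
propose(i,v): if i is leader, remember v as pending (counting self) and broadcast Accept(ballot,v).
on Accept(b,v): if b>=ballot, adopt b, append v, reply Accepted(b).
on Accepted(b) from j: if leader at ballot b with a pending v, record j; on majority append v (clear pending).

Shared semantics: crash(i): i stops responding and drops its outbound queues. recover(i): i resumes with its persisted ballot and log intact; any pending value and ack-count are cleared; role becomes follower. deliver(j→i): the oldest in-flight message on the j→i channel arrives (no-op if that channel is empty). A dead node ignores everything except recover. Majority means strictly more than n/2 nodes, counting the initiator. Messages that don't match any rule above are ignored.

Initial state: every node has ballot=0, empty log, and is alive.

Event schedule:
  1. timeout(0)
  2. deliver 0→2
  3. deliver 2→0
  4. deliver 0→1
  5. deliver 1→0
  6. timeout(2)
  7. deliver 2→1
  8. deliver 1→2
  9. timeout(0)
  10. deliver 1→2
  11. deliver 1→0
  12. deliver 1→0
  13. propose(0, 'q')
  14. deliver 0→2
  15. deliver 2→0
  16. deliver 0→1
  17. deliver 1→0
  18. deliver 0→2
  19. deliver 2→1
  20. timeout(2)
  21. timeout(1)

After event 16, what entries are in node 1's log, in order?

empty

after 1 — timeout(0): n0:cand/b3/[-]
after 2 — deliver 0→2: n2:foll/b3/[-]
after 3 — deliver 2→0: n0:lead/b3/[-]
after 4 — deliver 0→1: n1:foll/b3/[-]
after 5 — deliver 1→0: ·
after 6 — timeout(2): n2:cand/b8/[-]
after 7 — deliver 2→1: n1:foll/b8/[-]
after 8 — deliver 1→2: n2:lead/b8/[-]
after 9 — timeout(0): n0:cand/b6/[-]
after 10 — deliver 1→2: ·
after 11 — deliver 1→0: ·
after 12 — deliver 1→0: ·
after 13 — propose(0,'q'): ·
after 14 — deliver 0→2: ·
after 15 — deliver 2→0: n0:foll/b8/[-]
after 16 — deliver 0→1: ·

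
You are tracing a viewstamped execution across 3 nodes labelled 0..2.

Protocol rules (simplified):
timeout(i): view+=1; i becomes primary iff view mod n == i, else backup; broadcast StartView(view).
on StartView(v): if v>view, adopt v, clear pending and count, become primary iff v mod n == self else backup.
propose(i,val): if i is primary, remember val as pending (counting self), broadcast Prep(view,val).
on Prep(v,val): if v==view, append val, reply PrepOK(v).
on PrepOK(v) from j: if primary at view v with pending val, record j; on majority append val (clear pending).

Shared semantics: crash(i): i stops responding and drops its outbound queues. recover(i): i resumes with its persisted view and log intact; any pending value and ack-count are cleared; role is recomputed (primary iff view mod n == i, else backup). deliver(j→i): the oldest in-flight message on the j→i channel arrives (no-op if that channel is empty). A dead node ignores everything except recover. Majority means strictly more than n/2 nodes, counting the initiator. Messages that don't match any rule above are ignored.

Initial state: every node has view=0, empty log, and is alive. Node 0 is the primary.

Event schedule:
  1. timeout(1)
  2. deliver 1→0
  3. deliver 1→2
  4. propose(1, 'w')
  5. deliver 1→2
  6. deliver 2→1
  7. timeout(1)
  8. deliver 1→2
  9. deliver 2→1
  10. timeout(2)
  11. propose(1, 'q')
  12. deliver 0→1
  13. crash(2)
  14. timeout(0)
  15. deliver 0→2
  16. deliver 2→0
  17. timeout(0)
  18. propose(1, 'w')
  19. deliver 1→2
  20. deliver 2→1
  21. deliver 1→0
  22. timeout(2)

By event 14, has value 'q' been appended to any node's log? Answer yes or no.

no

after 1 — timeout(1): n1:prim/v1/[-]
after 2 — deliver 1→0: n0:back/v1/[-]
after 3 — deliver 1→2: n2:back/v1/[-]
after 4 — propose(1,'w'): ·
after 5 — deliver 1→2: n2:back/v1/[w]
after 6 — deliver 2→1: n1:prim/v1/[w]
after 7 — timeout(1): n1:back/v2/[w]
after 8 — deliver 1→2: n2:prim/v2/[w]
after 9 — deliver 2→1: ·
after 10 — timeout(2): n2:back/v3/[w]
after 11 — propose(1,'q'): ·
after 12 — deliver 0→1: ·
after 13 — crash(2): n2:✗back/v3/[w]
after 14 — timeout(0): n0:back/v2/[-]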